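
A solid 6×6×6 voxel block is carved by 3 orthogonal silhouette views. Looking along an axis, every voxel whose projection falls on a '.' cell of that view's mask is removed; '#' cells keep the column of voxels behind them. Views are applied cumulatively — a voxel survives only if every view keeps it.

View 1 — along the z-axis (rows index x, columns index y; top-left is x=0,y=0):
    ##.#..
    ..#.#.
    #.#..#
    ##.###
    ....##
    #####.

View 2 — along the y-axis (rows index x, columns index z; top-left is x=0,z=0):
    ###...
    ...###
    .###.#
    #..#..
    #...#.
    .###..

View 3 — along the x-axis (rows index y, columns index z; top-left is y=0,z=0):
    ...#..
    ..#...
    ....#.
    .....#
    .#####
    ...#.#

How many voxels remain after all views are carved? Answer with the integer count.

voxel count = 17

full grid |V| = 216
after view 1 [z-axis, 20 of 36 cells solid] → remaining = 120
after view 2 [y-axis, 17 of 36 cells solid] → remaining = 56
after view 3 [x-axis, 11 of 36 cells solid] → remaining = 17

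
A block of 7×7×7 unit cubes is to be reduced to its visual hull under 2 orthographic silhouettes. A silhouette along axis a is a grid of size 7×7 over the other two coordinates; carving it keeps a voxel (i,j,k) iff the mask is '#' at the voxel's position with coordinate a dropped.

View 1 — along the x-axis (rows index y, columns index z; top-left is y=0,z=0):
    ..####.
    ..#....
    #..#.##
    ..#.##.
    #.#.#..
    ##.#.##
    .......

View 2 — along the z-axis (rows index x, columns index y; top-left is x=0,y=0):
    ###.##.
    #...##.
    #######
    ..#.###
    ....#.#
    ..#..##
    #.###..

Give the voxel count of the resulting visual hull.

initial block: 7^3 = 343
carve view 1 (along x, YZ-mask fill 20/49): 140 voxels remain
carve view 2 (along z, XY-mask fill 28/49): 87 voxels remain

voxel count = 87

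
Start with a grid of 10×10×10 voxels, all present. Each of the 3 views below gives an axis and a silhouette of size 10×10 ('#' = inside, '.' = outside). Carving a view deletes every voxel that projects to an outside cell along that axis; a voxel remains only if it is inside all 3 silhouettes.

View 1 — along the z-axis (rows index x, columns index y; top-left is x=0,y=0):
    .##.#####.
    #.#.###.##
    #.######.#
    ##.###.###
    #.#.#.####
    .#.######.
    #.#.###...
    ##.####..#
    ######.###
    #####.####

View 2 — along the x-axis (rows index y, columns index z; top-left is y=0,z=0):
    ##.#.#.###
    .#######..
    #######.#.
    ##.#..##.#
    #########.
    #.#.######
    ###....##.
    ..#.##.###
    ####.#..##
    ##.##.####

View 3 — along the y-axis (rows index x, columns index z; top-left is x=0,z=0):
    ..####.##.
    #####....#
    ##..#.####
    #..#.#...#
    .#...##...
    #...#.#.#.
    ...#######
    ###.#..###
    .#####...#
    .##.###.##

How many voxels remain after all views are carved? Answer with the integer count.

before carving: 1000 voxels (10×10×10)
step 1: project along z, AND mask (74/100) → |grid| = 740
step 2: project along x, AND mask (71/100) → |grid| = 531
step 3: project along y, AND mask (57/100) → |grid| = 303

voxel count = 303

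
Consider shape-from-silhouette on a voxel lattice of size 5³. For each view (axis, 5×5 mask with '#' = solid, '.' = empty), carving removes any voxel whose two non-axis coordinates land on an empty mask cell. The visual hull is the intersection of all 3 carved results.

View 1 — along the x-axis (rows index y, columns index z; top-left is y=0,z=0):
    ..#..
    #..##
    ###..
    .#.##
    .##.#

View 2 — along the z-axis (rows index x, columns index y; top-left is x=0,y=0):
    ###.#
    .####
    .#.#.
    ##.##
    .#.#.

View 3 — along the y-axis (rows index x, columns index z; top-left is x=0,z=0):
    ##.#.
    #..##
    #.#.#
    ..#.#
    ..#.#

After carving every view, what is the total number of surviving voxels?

|visual hull| = 22

start: 5×5×5 = 125 voxels
step 1: project along x, AND mask (13/25) → |grid| = 65
step 2: project along z, AND mask (16/25) → |grid| = 44
step 3: project along y, AND mask (13/25) → |grid| = 22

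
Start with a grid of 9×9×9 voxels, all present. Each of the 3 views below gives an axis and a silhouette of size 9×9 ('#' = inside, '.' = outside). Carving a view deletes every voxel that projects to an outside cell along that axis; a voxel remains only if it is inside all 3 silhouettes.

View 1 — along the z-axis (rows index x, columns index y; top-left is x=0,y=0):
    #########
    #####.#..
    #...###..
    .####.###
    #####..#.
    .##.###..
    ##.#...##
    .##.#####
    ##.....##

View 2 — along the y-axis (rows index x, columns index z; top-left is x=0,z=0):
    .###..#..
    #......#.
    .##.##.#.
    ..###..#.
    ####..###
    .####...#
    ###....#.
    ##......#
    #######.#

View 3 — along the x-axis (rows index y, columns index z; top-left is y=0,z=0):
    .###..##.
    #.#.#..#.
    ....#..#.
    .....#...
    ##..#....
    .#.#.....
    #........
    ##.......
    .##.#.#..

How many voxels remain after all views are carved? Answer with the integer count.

initial block: 9^3 = 729
after view 1 [z-axis, 53 of 81 cells solid] → remaining = 477
after view 2 [y-axis, 42 of 81 cells solid] → remaining = 236
after view 3 [x-axis, 24 of 81 cells solid] → remaining = 83

83 voxels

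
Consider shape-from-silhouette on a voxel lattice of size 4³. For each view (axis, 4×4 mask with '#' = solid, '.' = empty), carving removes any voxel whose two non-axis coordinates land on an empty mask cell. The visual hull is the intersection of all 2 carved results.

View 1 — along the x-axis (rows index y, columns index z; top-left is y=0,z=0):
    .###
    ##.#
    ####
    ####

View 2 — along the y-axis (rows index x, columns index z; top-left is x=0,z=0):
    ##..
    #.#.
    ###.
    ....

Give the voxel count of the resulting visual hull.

initial block: 4^3 = 64
V1 x: intersect with YZ mask (14 set) -- 56 left
V2 y: intersect with XZ mask (7 set) -- 23 left

|visual hull| = 23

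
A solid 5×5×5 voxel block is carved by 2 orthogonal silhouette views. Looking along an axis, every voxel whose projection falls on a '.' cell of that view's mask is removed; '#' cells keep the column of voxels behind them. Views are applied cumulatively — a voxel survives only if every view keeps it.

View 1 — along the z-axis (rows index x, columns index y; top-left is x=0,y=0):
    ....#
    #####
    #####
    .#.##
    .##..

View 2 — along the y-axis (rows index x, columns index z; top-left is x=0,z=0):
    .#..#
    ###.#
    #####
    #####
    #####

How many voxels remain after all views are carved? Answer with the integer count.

full grid |V| = 125
[1] z-view keeps 16 columns → grid now 80
[2] y-view keeps 21 columns → grid now 72

remaining voxels: 72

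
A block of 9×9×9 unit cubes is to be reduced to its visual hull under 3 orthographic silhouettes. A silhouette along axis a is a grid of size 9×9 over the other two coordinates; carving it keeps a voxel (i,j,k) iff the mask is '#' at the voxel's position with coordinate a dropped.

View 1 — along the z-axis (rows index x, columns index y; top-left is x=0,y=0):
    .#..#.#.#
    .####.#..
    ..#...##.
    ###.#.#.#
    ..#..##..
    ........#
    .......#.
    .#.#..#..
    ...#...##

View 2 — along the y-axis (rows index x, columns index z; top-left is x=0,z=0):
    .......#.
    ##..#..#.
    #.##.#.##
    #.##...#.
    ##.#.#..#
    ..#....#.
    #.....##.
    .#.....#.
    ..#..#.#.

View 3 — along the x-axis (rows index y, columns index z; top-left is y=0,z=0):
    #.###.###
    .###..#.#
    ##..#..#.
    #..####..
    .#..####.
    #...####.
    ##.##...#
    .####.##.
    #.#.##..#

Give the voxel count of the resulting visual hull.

|visual hull| = 53

full grid |V| = 729
  1. axis=2 (XY plane), |mask|=29  ⇒  voxels=261
  2. axis=1 (XZ plane), |mask|=30  ⇒  voxels=101
  3. axis=0 (YZ plane), |mask|=47  ⇒  voxels=53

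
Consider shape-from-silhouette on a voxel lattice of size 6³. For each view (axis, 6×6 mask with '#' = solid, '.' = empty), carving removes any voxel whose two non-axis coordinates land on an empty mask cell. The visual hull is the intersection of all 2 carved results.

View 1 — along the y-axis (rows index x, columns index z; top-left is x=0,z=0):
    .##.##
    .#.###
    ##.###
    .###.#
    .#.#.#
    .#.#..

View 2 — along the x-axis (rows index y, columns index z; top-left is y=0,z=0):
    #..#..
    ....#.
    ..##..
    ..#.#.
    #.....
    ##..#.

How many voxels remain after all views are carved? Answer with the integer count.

before carving: 216 voxels (6×6×6)
  1. axis=1 (XZ plane), |mask|=22  ⇒  voxels=132
  2. axis=0 (YZ plane), |mask|=11  ⇒  voxels=32

|visual hull| = 32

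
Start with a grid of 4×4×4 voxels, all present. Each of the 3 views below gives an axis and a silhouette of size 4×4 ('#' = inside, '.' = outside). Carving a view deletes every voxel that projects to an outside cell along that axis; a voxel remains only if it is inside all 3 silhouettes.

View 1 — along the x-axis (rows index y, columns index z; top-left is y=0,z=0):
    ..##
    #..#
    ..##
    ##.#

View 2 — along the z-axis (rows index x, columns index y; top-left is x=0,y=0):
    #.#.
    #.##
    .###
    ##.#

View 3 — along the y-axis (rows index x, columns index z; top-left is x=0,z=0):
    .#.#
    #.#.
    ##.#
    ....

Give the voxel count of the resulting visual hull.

before carving: 64 voxels (4×4×4)
V1 x: intersect with YZ mask (9 set) -- 36 left
V2 z: intersect with XY mask (11 set) -- 25 left
V3 y: intersect with XZ mask (7 set) -- 11 left

remaining voxels: 11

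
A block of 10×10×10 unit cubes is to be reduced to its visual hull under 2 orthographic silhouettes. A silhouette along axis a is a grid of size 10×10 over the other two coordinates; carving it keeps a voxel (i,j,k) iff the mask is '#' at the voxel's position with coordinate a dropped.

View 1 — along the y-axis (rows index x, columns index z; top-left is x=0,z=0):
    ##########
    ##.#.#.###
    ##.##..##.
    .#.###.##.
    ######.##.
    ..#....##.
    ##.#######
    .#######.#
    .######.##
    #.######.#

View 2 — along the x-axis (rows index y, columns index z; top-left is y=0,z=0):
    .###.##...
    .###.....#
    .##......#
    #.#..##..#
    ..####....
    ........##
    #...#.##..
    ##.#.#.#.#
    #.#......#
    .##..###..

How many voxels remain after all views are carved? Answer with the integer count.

remaining voxels: 289

initial block: 10^3 = 1000
after view 1 [y-axis, 73 of 100 cells solid] → remaining = 730
after view 2 [x-axis, 41 of 100 cells solid] → remaining = 289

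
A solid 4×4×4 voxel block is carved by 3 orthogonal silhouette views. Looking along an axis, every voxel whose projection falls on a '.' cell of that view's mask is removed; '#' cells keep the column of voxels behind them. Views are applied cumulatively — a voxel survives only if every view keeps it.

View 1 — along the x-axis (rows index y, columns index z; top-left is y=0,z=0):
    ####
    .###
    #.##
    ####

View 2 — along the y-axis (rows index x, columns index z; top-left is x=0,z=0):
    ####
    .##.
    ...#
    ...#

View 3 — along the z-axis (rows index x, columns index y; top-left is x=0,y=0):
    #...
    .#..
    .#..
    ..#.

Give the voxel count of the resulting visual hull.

initial block: 4^3 = 64
carve view 1 (along x, YZ-mask fill 14/16): 56 voxels remain
carve view 2 (along y, XZ-mask fill 8/16): 29 voxels remain
carve view 3 (along z, XY-mask fill 4/16): 8 voxels remain

|visual hull| = 8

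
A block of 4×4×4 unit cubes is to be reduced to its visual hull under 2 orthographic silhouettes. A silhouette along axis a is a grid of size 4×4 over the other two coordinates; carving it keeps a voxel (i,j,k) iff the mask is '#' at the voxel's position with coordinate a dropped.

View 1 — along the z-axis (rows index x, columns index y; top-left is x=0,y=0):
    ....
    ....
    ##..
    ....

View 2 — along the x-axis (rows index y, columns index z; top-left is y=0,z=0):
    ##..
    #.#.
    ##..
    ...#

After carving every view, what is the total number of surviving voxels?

before carving: 64 voxels (4×4×4)
after view 1 [z-axis, 2 of 16 cells solid] → remaining = 8
after view 2 [x-axis, 7 of 16 cells solid] → remaining = 4

4 voxels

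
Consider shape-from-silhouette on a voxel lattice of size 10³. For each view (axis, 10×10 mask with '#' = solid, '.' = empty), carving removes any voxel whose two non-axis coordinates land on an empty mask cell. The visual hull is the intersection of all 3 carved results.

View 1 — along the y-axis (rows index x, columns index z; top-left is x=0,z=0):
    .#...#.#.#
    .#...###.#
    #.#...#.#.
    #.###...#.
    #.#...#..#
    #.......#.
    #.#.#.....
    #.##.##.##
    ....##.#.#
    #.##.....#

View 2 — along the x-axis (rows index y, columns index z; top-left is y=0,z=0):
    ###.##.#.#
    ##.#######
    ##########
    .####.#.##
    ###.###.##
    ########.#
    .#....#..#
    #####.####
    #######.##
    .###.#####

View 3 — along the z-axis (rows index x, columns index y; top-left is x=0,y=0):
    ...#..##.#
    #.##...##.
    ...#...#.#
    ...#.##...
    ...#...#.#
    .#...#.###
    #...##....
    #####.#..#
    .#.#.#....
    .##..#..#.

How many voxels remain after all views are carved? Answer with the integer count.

before carving: 1000 voxels (10×10×10)
  1. axis=1 (XZ plane), |mask|=42  ⇒  voxels=420
  2. axis=0 (YZ plane), |mask|=79  ⇒  voxels=332
  3. axis=2 (XY plane), |mask|=40  ⇒  voxels=137

remaining voxels: 137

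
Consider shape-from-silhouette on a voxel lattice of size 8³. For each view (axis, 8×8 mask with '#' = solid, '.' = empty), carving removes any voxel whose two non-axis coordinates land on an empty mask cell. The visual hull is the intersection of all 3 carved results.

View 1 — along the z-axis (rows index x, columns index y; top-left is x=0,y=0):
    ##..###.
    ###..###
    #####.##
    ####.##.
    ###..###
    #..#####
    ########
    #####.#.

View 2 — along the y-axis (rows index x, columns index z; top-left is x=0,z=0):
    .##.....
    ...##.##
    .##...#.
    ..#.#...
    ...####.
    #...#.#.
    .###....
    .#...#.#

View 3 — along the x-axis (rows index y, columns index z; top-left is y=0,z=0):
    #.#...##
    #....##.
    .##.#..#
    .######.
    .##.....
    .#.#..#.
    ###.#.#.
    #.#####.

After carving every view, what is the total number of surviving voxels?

start: 8×8×8 = 512 voxels
step 1: project along z, AND mask (50/64) → |grid| = 400
step 2: project along y, AND mask (24/64) → |grid| = 151
step 3: project along x, AND mask (33/64) → |grid| = 85

voxel count = 85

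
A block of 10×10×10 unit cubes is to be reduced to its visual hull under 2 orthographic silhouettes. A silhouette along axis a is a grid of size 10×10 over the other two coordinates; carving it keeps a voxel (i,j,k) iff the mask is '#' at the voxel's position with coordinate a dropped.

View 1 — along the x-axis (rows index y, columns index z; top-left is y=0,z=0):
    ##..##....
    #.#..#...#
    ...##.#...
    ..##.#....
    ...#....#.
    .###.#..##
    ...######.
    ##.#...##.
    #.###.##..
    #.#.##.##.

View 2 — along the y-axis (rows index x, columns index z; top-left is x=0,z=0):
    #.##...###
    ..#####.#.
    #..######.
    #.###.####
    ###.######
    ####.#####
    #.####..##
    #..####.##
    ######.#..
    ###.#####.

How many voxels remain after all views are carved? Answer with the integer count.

remaining voxels: 347

initial block: 10^3 = 1000
step 1: project along x, AND mask (45/100) → |grid| = 450
step 2: project along y, AND mask (74/100) → |grid| = 347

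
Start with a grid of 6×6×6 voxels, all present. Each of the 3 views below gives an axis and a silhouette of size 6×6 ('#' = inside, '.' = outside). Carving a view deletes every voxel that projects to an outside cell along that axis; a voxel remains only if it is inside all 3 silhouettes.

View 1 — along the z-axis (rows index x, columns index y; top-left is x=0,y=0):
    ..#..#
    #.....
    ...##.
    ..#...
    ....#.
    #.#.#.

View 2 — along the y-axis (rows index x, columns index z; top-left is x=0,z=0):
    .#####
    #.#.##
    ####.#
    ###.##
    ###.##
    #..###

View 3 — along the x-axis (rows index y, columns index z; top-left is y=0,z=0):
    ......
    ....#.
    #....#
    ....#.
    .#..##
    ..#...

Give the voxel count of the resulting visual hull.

13 voxels

before carving: 216 voxels (6×6×6)
after view 1 [z-axis, 10 of 36 cells solid] → remaining = 60
after view 2 [y-axis, 28 of 36 cells solid] → remaining = 46
after view 3 [x-axis, 8 of 36 cells solid] → remaining = 13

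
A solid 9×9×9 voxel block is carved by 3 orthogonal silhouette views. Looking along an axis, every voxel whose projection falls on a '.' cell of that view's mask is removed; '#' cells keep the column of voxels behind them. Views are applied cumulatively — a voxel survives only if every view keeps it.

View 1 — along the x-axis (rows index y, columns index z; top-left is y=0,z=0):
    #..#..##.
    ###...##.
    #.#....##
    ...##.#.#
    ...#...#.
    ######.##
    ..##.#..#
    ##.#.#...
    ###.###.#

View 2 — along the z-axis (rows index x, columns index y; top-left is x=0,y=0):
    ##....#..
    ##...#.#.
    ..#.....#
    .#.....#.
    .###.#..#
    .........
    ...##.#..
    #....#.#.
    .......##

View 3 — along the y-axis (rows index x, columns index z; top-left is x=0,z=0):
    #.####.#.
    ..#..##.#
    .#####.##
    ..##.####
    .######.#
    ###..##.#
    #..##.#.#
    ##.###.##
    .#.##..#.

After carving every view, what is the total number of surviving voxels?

start: 9×9×9 = 729 voxels
step 1: project along x, AND mask (42/81) → |grid| = 378
step 2: project along z, AND mask (24/81) → |grid| = 119
step 3: project along y, AND mask (52/81) → |grid| = 75

|visual hull| = 75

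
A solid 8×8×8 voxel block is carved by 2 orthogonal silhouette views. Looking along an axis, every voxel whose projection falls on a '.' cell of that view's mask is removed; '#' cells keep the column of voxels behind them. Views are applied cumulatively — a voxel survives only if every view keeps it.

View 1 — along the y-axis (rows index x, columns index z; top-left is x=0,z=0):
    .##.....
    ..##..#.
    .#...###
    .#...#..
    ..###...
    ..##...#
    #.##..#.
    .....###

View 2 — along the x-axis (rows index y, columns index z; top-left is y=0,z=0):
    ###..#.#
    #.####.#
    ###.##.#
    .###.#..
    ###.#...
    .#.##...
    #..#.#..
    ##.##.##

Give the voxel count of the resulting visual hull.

|visual hull| = 105

start: 8×8×8 = 512 voxels
after view 1 [y-axis, 24 of 64 cells solid] → remaining = 192
after view 2 [x-axis, 37 of 64 cells solid] → remaining = 105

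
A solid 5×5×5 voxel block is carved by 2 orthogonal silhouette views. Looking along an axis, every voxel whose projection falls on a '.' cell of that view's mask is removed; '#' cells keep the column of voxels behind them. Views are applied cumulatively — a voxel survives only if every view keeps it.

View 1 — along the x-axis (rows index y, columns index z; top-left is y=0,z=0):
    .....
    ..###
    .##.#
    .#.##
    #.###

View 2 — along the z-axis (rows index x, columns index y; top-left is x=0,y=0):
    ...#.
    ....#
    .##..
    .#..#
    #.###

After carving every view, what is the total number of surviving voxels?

full grid |V| = 125
step 1: project along x, AND mask (13/25) → |grid| = 65
step 2: project along z, AND mask (10/25) → |grid| = 30

voxel count = 30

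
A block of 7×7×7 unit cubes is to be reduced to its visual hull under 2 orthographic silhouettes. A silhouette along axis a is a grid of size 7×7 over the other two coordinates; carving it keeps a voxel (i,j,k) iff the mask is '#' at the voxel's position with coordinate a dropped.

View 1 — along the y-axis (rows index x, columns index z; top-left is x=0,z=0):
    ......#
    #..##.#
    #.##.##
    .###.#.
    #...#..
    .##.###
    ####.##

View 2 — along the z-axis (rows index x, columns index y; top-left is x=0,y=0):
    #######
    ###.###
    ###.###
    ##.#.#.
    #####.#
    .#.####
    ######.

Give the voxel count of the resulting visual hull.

voxel count = 150

before carving: 343 voxels (7×7×7)
  1. axis=1 (XZ plane), |mask|=27  ⇒  voxels=189
  2. axis=2 (XY plane), |mask|=40  ⇒  voxels=150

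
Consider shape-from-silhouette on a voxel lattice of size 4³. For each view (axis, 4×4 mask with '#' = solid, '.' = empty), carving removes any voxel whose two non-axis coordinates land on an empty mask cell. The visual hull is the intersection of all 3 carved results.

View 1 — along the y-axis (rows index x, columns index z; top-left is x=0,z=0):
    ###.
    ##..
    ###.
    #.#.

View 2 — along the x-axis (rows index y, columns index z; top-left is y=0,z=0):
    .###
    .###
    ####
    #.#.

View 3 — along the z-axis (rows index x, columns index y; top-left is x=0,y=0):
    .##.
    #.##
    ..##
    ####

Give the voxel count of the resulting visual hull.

remaining voxels: 20

initial block: 4^3 = 64
after view 1 [y-axis, 10 of 16 cells solid] → remaining = 40
after view 2 [x-axis, 12 of 16 cells solid] → remaining = 29
after view 3 [z-axis, 11 of 16 cells solid] → remaining = 20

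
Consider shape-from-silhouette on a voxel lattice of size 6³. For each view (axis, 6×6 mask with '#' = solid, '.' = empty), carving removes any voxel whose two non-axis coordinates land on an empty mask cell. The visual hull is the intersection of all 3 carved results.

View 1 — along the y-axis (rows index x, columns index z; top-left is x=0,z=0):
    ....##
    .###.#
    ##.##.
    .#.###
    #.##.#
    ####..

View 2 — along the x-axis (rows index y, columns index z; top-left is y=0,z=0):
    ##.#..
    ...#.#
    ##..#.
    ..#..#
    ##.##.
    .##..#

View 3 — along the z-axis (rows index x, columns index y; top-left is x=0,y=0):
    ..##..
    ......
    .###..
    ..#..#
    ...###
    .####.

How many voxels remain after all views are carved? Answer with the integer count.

before carving: 216 voxels (6×6×6)
V1 y: intersect with XZ mask (22 set) -- 132 left
V2 x: intersect with YZ mask (17 set) -- 64 left
V3 z: intersect with XY mask (14 set) -- 23 left

remaining voxels: 23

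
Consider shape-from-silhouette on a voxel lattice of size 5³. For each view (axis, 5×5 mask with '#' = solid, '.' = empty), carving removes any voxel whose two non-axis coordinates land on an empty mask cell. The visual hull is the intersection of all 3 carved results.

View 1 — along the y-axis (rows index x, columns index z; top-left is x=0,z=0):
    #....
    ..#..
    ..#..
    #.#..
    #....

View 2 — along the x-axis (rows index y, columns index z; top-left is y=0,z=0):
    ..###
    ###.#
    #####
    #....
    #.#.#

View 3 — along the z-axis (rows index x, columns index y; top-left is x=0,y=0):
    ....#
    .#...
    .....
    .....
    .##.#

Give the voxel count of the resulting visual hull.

voxel count = 5

initial block: 5^3 = 125
  1. axis=1 (XZ plane), |mask|=6  ⇒  voxels=30
  2. axis=0 (YZ plane), |mask|=16  ⇒  voxels=24
  3. axis=2 (XY plane), |mask|=5  ⇒  voxels=5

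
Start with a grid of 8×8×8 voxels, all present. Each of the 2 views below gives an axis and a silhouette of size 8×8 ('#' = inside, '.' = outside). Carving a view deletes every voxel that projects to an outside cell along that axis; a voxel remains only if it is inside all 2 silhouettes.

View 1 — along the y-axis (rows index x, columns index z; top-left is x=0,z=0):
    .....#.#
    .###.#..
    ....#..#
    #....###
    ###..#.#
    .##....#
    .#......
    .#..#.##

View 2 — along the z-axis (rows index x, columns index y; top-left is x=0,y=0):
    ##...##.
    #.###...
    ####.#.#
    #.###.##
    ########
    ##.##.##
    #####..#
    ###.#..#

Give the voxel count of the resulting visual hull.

initial block: 8^3 = 512
[1] y-view keeps 25 columns → grid now 200
[2] z-view keeps 45 columns → grid now 144

144 voxels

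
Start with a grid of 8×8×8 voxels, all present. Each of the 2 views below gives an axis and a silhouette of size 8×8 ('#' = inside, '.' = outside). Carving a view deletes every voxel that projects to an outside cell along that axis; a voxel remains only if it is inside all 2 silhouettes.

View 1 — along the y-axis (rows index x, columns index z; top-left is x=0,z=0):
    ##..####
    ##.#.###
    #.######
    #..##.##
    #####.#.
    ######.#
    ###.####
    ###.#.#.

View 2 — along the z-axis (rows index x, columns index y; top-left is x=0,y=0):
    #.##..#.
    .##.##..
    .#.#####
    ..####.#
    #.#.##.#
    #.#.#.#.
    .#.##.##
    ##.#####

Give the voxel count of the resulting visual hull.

full grid |V| = 512
V1 y: intersect with XZ mask (49 set) -- 392 left
V2 z: intersect with XY mask (40 set) -- 243 left

voxel count = 243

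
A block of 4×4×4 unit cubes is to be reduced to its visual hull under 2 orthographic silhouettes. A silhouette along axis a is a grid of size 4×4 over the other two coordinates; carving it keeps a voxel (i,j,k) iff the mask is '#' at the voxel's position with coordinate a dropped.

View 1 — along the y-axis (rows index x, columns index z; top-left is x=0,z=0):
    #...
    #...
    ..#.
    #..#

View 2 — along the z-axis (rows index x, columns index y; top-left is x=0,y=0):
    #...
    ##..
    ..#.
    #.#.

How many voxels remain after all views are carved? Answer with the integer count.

before carving: 64 voxels (4×4×4)
carve view 1 (along y, XZ-mask fill 5/16): 20 voxels remain
carve view 2 (along z, XY-mask fill 6/16): 8 voxels remain

8 voxels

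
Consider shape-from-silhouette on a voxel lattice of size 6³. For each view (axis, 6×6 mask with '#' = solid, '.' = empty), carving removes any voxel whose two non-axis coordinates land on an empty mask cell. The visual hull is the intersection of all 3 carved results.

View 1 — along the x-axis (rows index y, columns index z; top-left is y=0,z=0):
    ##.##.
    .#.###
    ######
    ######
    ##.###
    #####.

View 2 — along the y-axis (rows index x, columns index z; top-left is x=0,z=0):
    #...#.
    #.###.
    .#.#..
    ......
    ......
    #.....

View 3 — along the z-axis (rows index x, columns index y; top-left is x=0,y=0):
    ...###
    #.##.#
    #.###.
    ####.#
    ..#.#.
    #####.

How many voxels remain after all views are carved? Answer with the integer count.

full grid |V| = 216
  1. axis=0 (YZ plane), |mask|=30  ⇒  voxels=180
  2. axis=1 (XZ plane), |mask|=9  ⇒  voxels=48
  3. axis=2 (XY plane), |mask|=23  ⇒  voxels=33

remaining voxels: 33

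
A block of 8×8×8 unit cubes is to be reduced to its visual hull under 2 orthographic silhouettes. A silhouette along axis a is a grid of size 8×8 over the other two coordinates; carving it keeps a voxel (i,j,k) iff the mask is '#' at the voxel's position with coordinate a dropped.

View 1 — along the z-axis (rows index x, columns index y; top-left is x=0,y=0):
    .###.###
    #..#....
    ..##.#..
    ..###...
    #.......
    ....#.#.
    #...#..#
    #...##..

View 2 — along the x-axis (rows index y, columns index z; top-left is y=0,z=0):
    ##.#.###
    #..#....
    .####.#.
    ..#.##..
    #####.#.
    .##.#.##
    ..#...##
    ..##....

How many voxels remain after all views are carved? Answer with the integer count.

|visual hull| = 102

before carving: 512 voxels (8×8×8)
after view 1 [z-axis, 23 of 64 cells solid] → remaining = 184
after view 2 [x-axis, 32 of 64 cells solid] → remaining = 102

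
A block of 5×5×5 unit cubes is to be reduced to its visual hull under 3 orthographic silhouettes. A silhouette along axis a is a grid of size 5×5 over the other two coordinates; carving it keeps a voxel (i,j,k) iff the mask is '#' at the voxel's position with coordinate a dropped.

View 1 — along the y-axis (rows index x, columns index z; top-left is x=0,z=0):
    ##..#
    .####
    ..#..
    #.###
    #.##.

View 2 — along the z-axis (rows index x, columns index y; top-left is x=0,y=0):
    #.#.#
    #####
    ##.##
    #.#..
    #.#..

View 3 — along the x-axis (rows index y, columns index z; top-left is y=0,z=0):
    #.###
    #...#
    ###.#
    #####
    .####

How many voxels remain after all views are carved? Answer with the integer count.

remaining voxels: 37

start: 5×5×5 = 125 voxels
[1] y-view keeps 15 columns → grid now 75
[2] z-view keeps 16 columns → grid now 47
[3] x-view keeps 19 columns → grid now 37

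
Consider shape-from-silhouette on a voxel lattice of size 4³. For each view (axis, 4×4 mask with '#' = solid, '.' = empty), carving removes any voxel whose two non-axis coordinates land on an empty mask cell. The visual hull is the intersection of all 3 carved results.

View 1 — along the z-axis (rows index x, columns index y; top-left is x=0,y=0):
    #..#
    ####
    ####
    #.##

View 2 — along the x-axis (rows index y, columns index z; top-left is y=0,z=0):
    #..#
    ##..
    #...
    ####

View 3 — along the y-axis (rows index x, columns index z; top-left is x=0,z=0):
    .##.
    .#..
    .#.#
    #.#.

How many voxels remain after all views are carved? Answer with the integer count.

initial block: 4^3 = 64
carve view 1 (along z, XY-mask fill 13/16): 52 voxels remain
carve view 2 (along x, YZ-mask fill 9/16): 31 voxels remain
carve view 3 (along y, XZ-mask fill 7/16): 12 voxels remain

12 voxels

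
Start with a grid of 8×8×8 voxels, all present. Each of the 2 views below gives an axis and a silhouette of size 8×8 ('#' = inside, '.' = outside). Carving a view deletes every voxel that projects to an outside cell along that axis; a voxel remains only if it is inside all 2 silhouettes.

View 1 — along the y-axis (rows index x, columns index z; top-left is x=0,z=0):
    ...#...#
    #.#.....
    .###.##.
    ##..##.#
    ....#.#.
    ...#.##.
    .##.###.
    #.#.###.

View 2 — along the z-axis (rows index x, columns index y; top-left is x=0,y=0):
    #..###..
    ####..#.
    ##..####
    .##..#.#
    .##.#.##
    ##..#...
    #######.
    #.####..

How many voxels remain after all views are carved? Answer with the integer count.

initial block: 8^3 = 512
after view 1 [y-axis, 29 of 64 cells solid] → remaining = 232
after view 2 [z-axis, 39 of 64 cells solid] → remaining = 147

147 voxels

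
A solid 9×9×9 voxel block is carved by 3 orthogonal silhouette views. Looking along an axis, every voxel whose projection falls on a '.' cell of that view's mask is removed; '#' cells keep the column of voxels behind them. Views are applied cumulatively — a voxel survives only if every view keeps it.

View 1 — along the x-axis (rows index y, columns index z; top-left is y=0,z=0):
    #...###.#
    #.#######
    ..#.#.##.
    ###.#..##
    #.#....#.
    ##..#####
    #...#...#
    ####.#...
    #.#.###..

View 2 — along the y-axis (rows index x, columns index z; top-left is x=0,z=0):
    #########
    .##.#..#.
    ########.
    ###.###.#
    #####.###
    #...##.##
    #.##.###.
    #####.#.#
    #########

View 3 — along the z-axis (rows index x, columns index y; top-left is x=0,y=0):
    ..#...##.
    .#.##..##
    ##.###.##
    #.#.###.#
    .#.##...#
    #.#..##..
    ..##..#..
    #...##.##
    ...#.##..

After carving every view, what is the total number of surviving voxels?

full grid |V| = 729
V1 x: intersect with YZ mask (46 set) -- 414 left
V2 y: intersect with XZ mask (63 set) -- 331 left
V3 z: intersect with XY mask (40 set) -- 160 left

|visual hull| = 160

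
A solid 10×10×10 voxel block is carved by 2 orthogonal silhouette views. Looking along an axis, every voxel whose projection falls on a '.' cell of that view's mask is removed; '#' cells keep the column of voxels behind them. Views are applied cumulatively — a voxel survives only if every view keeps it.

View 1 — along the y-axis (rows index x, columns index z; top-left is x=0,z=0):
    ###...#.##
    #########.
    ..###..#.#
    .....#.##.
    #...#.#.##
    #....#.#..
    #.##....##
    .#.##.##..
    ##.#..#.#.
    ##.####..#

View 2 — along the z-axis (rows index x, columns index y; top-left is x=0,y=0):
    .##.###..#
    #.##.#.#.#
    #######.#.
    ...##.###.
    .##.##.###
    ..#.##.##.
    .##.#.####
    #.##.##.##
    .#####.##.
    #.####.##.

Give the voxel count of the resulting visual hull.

full grid |V| = 1000
  1. axis=1 (XZ plane), |mask|=53  ⇒  voxels=530
  2. axis=2 (XY plane), |mask|=65  ⇒  voxels=349

|visual hull| = 349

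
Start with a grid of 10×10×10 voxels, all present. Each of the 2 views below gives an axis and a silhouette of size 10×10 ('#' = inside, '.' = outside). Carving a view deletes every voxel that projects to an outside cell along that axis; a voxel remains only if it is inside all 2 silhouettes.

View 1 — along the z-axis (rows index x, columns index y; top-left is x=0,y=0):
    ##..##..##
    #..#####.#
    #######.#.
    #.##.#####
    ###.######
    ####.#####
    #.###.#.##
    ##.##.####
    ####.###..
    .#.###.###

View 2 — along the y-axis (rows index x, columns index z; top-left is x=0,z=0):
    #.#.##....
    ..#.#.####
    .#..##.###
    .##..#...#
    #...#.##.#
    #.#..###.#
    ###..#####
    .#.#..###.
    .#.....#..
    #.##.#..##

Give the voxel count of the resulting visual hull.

initial block: 10^3 = 1000
carve view 1 (along z, XY-mask fill 76/100): 760 voxels remain
carve view 2 (along y, XZ-mask fill 52/100): 397 voxels remain

397 voxels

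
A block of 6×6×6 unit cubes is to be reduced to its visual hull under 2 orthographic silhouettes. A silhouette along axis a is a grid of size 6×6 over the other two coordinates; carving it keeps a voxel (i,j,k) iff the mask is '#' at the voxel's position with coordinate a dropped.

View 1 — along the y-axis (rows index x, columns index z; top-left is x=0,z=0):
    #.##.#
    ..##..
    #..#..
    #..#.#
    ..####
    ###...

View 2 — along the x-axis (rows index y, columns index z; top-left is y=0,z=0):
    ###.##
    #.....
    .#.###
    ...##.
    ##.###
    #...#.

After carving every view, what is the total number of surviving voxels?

voxel count = 52

before carving: 216 voxels (6×6×6)
carve view 1 (along y, XZ-mask fill 18/36): 108 voxels remain
carve view 2 (along x, YZ-mask fill 19/36): 52 voxels remain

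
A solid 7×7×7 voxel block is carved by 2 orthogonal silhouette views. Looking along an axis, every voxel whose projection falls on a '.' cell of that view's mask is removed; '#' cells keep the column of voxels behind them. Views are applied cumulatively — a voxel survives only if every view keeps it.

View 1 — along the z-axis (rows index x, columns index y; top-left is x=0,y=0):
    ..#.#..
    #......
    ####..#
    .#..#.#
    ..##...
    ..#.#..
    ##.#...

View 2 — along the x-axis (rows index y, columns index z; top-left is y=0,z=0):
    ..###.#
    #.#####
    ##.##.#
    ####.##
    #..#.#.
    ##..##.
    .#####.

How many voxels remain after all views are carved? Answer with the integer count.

|visual hull| = 87

start: 7×7×7 = 343 voxels
V1 z: intersect with XY mask (18 set) -- 126 left
V2 x: intersect with YZ mask (33 set) -- 87 left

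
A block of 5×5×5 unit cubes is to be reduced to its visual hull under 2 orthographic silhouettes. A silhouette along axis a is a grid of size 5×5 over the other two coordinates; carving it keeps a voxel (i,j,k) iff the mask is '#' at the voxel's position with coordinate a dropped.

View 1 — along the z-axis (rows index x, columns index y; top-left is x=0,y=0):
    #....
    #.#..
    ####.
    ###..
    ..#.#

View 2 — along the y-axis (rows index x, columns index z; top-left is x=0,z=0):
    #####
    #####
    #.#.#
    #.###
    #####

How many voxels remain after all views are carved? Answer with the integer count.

initial block: 5^3 = 125
carve view 1 (along z, XY-mask fill 12/25): 60 voxels remain
carve view 2 (along y, XZ-mask fill 22/25): 49 voxels remain

49 voxels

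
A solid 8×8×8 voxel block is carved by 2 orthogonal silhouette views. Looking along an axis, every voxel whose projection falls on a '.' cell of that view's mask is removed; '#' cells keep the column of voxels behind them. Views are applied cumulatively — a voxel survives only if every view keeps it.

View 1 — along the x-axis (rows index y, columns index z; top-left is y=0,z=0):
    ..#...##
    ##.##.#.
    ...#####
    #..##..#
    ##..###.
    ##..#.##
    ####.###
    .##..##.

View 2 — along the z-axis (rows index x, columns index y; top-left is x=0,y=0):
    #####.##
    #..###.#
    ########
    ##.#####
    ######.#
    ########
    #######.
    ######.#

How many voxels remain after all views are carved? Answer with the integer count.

before carving: 512 voxels (8×8×8)
carve view 1 (along x, YZ-mask fill 38/64): 304 voxels remain
carve view 2 (along z, XY-mask fill 56/64): 259 voxels remain

voxel count = 259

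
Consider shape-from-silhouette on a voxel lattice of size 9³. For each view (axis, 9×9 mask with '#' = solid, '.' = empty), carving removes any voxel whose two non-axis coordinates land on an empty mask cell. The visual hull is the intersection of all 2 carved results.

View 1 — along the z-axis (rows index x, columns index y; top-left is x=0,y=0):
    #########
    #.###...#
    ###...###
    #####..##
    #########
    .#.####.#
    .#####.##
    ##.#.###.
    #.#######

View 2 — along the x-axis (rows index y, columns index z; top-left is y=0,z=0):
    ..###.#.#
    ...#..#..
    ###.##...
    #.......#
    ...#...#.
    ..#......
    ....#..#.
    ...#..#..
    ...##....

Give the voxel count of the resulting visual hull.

before carving: 729 voxels (9×9×9)
  1. axis=2 (XY plane), |mask|=63  ⇒  voxels=567
  2. axis=0 (YZ plane), |mask|=23  ⇒  voxels=162

voxel count = 162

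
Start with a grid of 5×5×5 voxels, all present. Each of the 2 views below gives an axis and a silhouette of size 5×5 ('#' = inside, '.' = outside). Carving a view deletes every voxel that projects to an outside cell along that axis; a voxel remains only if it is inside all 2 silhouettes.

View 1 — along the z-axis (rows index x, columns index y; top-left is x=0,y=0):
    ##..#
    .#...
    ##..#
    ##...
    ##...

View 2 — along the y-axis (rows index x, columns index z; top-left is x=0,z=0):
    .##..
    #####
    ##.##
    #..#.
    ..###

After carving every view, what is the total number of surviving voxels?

33 voxels

initial block: 5^3 = 125
step 1: project along z, AND mask (11/25) → |grid| = 55
step 2: project along y, AND mask (16/25) → |grid| = 33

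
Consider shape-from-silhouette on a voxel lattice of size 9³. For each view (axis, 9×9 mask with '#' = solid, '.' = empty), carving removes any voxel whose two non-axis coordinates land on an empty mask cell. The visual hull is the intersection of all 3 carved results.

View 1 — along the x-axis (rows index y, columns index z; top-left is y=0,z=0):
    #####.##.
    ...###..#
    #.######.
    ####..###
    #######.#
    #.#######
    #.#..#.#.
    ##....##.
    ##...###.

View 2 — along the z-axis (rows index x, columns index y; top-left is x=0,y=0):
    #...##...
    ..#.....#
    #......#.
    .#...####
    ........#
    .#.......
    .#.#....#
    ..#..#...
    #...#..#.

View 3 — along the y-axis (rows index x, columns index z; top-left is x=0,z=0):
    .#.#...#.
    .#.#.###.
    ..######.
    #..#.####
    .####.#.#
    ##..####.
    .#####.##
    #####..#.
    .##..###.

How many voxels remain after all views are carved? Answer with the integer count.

start: 9×9×9 = 729 voxels
after view 1 [x-axis, 54 of 81 cells solid] → remaining = 486
after view 2 [z-axis, 22 of 81 cells solid] → remaining = 130
after view 3 [y-axis, 50 of 81 cells solid] → remaining = 78

remaining voxels: 78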